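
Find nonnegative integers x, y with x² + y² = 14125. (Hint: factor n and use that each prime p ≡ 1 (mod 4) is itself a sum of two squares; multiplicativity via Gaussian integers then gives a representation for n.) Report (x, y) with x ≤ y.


Step 1: Factor n = 14125 = 5^3 · 113.
Step 2: Check the mod-4 condition on each prime factor: 5 ≡ 1 (mod 4), exponent 3; 113 ≡ 1 (mod 4), exponent 1.
All primes ≡ 3 (mod 4) appear to even exponent (or don't appear), so by the two-squares theorem n IS expressible as a sum of two squares.
Step 3: Build a representation. Group n = k² · m with k = 5 and m = 5 · 113 = 565 (a product of primes ≡ 1 (mod 4)); a representation of m scales to one of n via (k·x)² + (k·y)² = k²(x² + y²). Each prime p ≡ 1 (mod 4) is itself a sum of two squares; find a² by testing p − a² for a perfect square:
  5: 5 − 1² = 4 = 2² ⇒ 5 = 1² + 2².
  113: 113 − 1² = 112, 113 − 2² = 109, 113 − 3² = 104, 113 − 4² = 97, 113 − 5² = 88, 113 − 6² = 77, 113 − 7² = 64 = 8² ⇒ 113 = 7² + 8².
  Combine using the Brahmagupta–Fibonacci identity (a² + b²)(c² + d²) = (ac − bd)² + (ad + bc)² = (ac + bd)² + (ad − bc)²:
  5 · 113 = 565: from (1² + 2²)(7² + 8²), take (1·7 − 2·8, 1·8 + 2·7) = (7 − 16, 8 + 14) = (-9, 22); dropping signs (only squares matter) gives (9, 22); check 9² + 22² = 81 + 484 = 565 ✓.
  Scale by k = 5: (5·9, 5·22) = (45, 110).
Step 4: Order so x ≤ y and verify: 45² + 110² = 2025 + 12100 = 14125 = n. ✓

n = 14125 = 45² + 110² (one valid representation with x ≤ y).


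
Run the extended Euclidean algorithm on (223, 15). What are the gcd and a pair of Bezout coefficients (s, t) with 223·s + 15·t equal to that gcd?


Euclidean algorithm on (223, 15) — divide until remainder is 0:
  223 = 14 · 15 + 13
  15 = 1 · 13 + 2
  13 = 6 · 2 + 1
  2 = 2 · 1 + 0
gcd(223, 15) = 1.
Track Bezout coefficients alongside the remainders: start with r₀ = 223 = a·1 + b·0 (s = 1, t = 0) and r₁ = 15 = a·0 + b·1 (s = 0, t = 1); each new remainder r_{k+1} = r_{k-1} − q_k·r_k inherits s_{k+1} = s_{k-1} − q_k·s_k, t_{k+1} = t_{k-1} − q_k·t_k, so r_k = a·s_k + b·t_k at every step:
  q = 14: r = 13, s = 1 − 14·0 = 1, t = 0 − 14·1 = -14  (check: 223·1 + 15·(-14) = 13)
  q = 1: r = 2, s = 0 − 1·1 = -1, t = 1 − 1·(-14) = 15  (check: 223·(-1) + 15·15 = 2)
  q = 6: r = 1, s = 1 − 6·(-1) = 7, t = -14 − 6·15 = -104  (check: 223·7 + 15·(-104) = 1)
The row with r = 1 (the gcd) gives the Bezout coefficients s = 7, t = -104.
Result: 223 · (7) + 15 · (-104) = 1.

gcd(223, 15) = 1; s = 7, t = -104 (check: 223·7 + 15·(-104) = 1).


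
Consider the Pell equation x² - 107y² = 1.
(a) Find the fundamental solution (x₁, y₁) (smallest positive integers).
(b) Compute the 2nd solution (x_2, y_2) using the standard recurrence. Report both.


Step 1: Find the fundamental solution (x₁, y₁) of x² - 107y² = 1.
  Expand √107 as a continued fraction. a₀ = ⌊√107⌋ = 10; iterate m_{k+1} = d_k·a_k − m_k, d_{k+1} = (107 − m_{k+1}²)/d_k, a_{k+1} = ⌊(a₀ + m_{k+1})/d_{k+1}⌋ (starting m₀ = 0, d₀ = 1), with convergents p_k = a_k·p_{k-1} + p_{k-2}, q_k = a_k·q_{k-1} + q_{k-2} (p₋₁ = 1, q₋₁ = 0):
  k = 0: a₀ = 10; p₀/q₀ = 10/1; p₀² − 107·q₀² = 100 − 107 = -7.
  k = 1: m = 10, d = 7, a = ⌊(10 + 10)/7⌋ = 2; p/q = (2·10 + 1)/(2·1 + 0) = 21/2; p² − 107·q² = 441 − 428 = 13.
  k = 2: m = 4, d = 13, a = ⌊(10 + 4)/13⌋ = 1; p/q = (1·21 + 10)/(1·2 + 1) = 31/3; p² − 107·q² = 961 − 963 = -2.
  k = 3: m = 9, d = 2, a = ⌊(10 + 9)/2⌋ = 9; p/q = (9·31 + 21)/(9·3 + 2) = 300/29; p² − 107·q² = 90000 − 89987 = 13.
  k = 4: m = 9, d = 13, a = ⌊(10 + 9)/13⌋ = 1; p/q = (1·300 + 31)/(1·29 + 3) = 331/32; p² − 107·q² = 109561 − 109568 = -7.
  k = 5: m = 4, d = 7, a = ⌊(10 + 4)/7⌋ = 2; p/q = (2·331 + 300)/(2·32 + 29) = 962/93; p² − 107·q² = 925444 − 925443 = 1.
  The first convergent with p² − 107·q² = 1 gives the fundamental solution (x₁, y₁) = (962, 93).
Step 2: Apply the recurrence (x_{n+1}, y_{n+1}) = (x₁x_n + 107y₁y_n, x₁y_n + y₁x_n) repeatedly.
  From (x_1, y_1) = (962, 93): x_2 = 962·962 + 107·93·93 = 1850887; y_2 = 962·93 + 93·962 = 178932.
Step 3: Verify x_2² - 107·y_2² = 3425782686769 - 3425782686768 = 1 (should be 1). ✓

(x_1, y_1) = (962, 93); (x_2, y_2) = (1850887, 178932).


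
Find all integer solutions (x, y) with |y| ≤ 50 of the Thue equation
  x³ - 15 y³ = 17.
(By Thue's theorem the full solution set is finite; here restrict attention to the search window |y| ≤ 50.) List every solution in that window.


The equation is x³ - 15y³ = 17. For fixed y, x³ = 15·y³ + 17, so a solution requires the RHS to be a perfect cube.
Strategy: iterate y from -50 to 50, compute RHS = 15·y³ + 17, and check whether it is a (positive or negative) perfect cube.
Check small values of y:
  y = 0: RHS = 17 is not a perfect cube.
  y = 1: RHS = 32 is not a perfect cube.
  y = -1: RHS = 2 is not a perfect cube.
  y = 2: RHS = 137 is not a perfect cube.
  y = -2: RHS = -103 is not a perfect cube.
  y = 3: RHS = 422 is not a perfect cube.
  y = -3: RHS = -388 is not a perfect cube.
Continuing the search up to |y| = 50 finds no solutions either.
No (x, y) in the scanned range satisfies the equation.

No integer solutions with |y| ≤ 50.


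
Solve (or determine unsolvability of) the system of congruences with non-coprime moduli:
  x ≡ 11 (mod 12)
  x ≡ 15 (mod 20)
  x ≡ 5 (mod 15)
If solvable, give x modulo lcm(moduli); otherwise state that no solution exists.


Moduli 12, 20, 15 are not pairwise coprime, so CRT works modulo lcm(m_i) when all pairwise compatibility conditions hold.
Pairwise compatibility: gcd(m_i, m_j) must divide a_i - a_j for every pair.
Merge one congruence at a time:
  Start: x ≡ 11 (mod 12).
  Combine with x ≡ 15 (mod 20): gcd(12, 20) = 4; 15 - 11 = 4, which IS divisible by 4, so compatible.
    Write x = 11 + 12·t and substitute into x ≡ 15 (mod 20): 12·t ≡ 15 − 11 = 4 (mod 20).
    Divide the congruence (and modulus) by g = 4: 3·t ≡ 1 (mod 5).
    The inverse of 3 mod 5 is 2 (since 3·2 = 6 = 1·5 + 1), so t ≡ 2·1 = 2 ≡ 2 (mod 5).
    Then x = 11 + 12·2 = 35, valid modulo lcm(12, 20) = 60: x ≡ 35 (mod 60).
  Combine with x ≡ 5 (mod 15): gcd(60, 15) = 15; 5 - 35 = -30, which IS divisible by 15, so compatible.
    Write x = 35 + 60·t and substitute into x ≡ 5 (mod 15): 60·t ≡ 5 − 35 = -30 (mod 15).
    Divide the congruence (and modulus) by g = 15: 4·t ≡ -2 (mod 1).
    Modulo 1 every t works; take t = 0.
    Then x = 35 + 60·0 = 35, valid modulo lcm(60, 15) = 60: x ≡ 35 (mod 60).
Verify: 35 mod 12 = 11, 35 mod 20 = 15, 35 mod 15 = 5.

x ≡ 35 (mod 60).


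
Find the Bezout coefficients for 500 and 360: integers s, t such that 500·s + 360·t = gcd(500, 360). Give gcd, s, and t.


Euclidean algorithm on (500, 360) — divide until remainder is 0:
  500 = 1 · 360 + 140
  360 = 2 · 140 + 80
  140 = 1 · 80 + 60
  80 = 1 · 60 + 20
  60 = 3 · 20 + 0
gcd(500, 360) = 20.
Track Bezout coefficients alongside the remainders: start with r₀ = 500 = a·1 + b·0 (s = 1, t = 0) and r₁ = 360 = a·0 + b·1 (s = 0, t = 1); each new remainder r_{k+1} = r_{k-1} − q_k·r_k inherits s_{k+1} = s_{k-1} − q_k·s_k, t_{k+1} = t_{k-1} − q_k·t_k, so r_k = a·s_k + b·t_k at every step:
  q = 1: r = 140, s = 1 − 1·0 = 1, t = 0 − 1·1 = -1  (check: 500·1 + 360·(-1) = 140)
  q = 2: r = 80, s = 0 − 2·1 = -2, t = 1 − 2·(-1) = 3  (check: 500·(-2) + 360·3 = 80)
  q = 1: r = 60, s = 1 − 1·(-2) = 3, t = -1 − 1·3 = -4  (check: 500·3 + 360·(-4) = 60)
  q = 1: r = 20, s = -2 − 1·3 = -5, t = 3 − 1·(-4) = 7  (check: 500·(-5) + 360·7 = 20)
The row with r = 20 (the gcd) gives the Bezout coefficients s = -5, t = 7.
Result: 500 · (-5) + 360 · (7) = 20.

gcd(500, 360) = 20; s = -5, t = 7 (check: 500·(-5) + 360·7 = 20).


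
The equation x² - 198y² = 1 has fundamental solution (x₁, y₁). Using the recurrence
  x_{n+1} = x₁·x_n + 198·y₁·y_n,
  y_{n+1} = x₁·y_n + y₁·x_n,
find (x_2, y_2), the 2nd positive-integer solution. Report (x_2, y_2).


Step 1: Find the fundamental solution (x₁, y₁) of x² - 198y² = 1.
  Expand √198 as a continued fraction. a₀ = ⌊√198⌋ = 14; iterate m_{k+1} = d_k·a_k − m_k, d_{k+1} = (198 − m_{k+1}²)/d_k, a_{k+1} = ⌊(a₀ + m_{k+1})/d_{k+1}⌋ (starting m₀ = 0, d₀ = 1), with convergents p_k = a_k·p_{k-1} + p_{k-2}, q_k = a_k·q_{k-1} + q_{k-2} (p₋₁ = 1, q₋₁ = 0):
  k = 0: a₀ = 14; p₀/q₀ = 14/1; p₀² − 198·q₀² = 196 − 198 = -2.
  k = 1: m = 14, d = 2, a = ⌊(14 + 14)/2⌋ = 14; p/q = (14·14 + 1)/(14·1 + 0) = 197/14; p² − 198·q² = 38809 − 38808 = 1.
  The first convergent with p² − 198·q² = 1 gives the fundamental solution (x₁, y₁) = (197, 14).
Step 2: Apply the recurrence (x_{n+1}, y_{n+1}) = (x₁x_n + 198y₁y_n, x₁y_n + y₁x_n) repeatedly.
  From (x_1, y_1) = (197, 14): x_2 = 197·197 + 198·14·14 = 77617; y_2 = 197·14 + 14·197 = 5516.
Step 3: Verify x_2² - 198·y_2² = 6024398689 - 6024398688 = 1 (should be 1). ✓

(x_1, y_1) = (197, 14); (x_2, y_2) = (77617, 5516).


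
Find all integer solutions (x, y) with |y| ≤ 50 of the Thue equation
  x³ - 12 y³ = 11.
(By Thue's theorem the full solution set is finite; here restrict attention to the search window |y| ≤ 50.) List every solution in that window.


The equation is x³ - 12y³ = 11. For fixed y, x³ = 12·y³ + 11, so a solution requires the RHS to be a perfect cube.
Strategy: iterate y from -50 to 50, compute RHS = 12·y³ + 11, and check whether it is a (positive or negative) perfect cube.
Check small values of y:
  y = 0: RHS = 11 is not a perfect cube.
  y = 1: RHS = 23 is not a perfect cube.
  y = -1: RHS = -1 = (-1)³ ⇒ x = -1 works.
  y = 2: RHS = 107 is not a perfect cube.
  y = -2: RHS = -85 is not a perfect cube.
  y = 3: RHS = 335 is not a perfect cube.
  y = -3: RHS = -313 is not a perfect cube.
Continuing the search up to |y| = 50 finds no further solutions beyond those listed.
Collected solutions: (-1, -1).

Solutions (with |y| ≤ 50): (-1, -1).


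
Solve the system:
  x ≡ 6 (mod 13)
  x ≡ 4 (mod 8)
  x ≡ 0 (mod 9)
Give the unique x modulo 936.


Moduli 13, 8, 9 are pairwise coprime; by CRT there is a unique solution modulo M = 13 · 8 · 9 = 936.
Solve pairwise, accumulating the modulus:
  Start with x ≡ 6 (mod 13).
  Combine with x ≡ 4 (mod 8): since gcd(13, 8) = 1, we get a unique residue mod 104.
    Write x = 6 + 13·t and substitute into x ≡ 4 (mod 8): 13·t ≡ 4 − 6 = -2 (mod 8).
    Reduce coefficients mod 8: 5·t ≡ 6 (mod 8).
    The inverse of 5 mod 8 is 5 (since 5·5 = 25 = 3·8 + 1), so t ≡ 5·6 = 30 ≡ 6 (mod 8).
    Then x = 6 + 13·6 = 84, valid modulo lcm(13, 8) = 104: x ≡ 84 (mod 104).
  Combine with x ≡ 0 (mod 9): since gcd(104, 9) = 1, we get a unique residue mod 936.
    Write x = 84 + 104·t and substitute into x ≡ 0 (mod 9): 104·t ≡ 0 − 84 = -84 (mod 9).
    Reduce coefficients mod 9: 5·t ≡ 6 (mod 9).
    The inverse of 5 mod 9 is 2 (since 5·2 = 10 = 1·9 + 1), so t ≡ 2·6 = 12 ≡ 3 (mod 9).
    Then x = 84 + 104·3 = 396, valid modulo lcm(104, 9) = 936: x ≡ 396 (mod 936).
Verify: 396 mod 13 = 6 ✓, 396 mod 8 = 4 ✓, 396 mod 9 = 0 ✓.

x ≡ 396 (mod 936).


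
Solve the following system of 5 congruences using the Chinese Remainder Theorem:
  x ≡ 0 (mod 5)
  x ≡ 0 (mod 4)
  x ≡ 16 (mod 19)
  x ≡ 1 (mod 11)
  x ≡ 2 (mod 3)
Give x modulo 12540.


Product of moduli M = 5 · 4 · 19 · 11 · 3 = 12540.
Merge one congruence at a time:
  Start: x ≡ 0 (mod 5).
  Combine with x ≡ 0 (mod 4); new modulus lcm = 20.
    Write x = 0 + 5·t and substitute into x ≡ 0 (mod 4): 5·t ≡ 0 − 0 = 0 (mod 4).
    Reduce coefficients mod 4: 1·t ≡ 0 (mod 4).
    So t ≡ 0 (mod 4).
    Then x = 0 + 5·0 = 0, valid modulo lcm(5, 4) = 20: x ≡ 0 (mod 20).
  Combine with x ≡ 16 (mod 19); new modulus lcm = 380.
    Write x = 0 + 20·t and substitute into x ≡ 16 (mod 19): 20·t ≡ 16 − 0 = 16 (mod 19).
    Reduce coefficients mod 19: 1·t ≡ 16 (mod 19).
    So t ≡ 16 (mod 19).
    Then x = 0 + 20·16 = 320, valid modulo lcm(20, 19) = 380: x ≡ 320 (mod 380).
  Combine with x ≡ 1 (mod 11); new modulus lcm = 4180.
    Write x = 320 + 380·t and substitute into x ≡ 1 (mod 11): 380·t ≡ 1 − 320 = -319 (mod 11).
    Reduce coefficients mod 11: 6·t ≡ 0 (mod 11).
    The inverse of 6 mod 11 is 2 (since 6·2 = 12 = 1·11 + 1), so t ≡ 2·0 = 0 ≡ 0 (mod 11).
    Then x = 320 + 380·0 = 320, valid modulo lcm(380, 11) = 4180: x ≡ 320 (mod 4180).
  Combine with x ≡ 2 (mod 3); new modulus lcm = 12540.
    Write x = 320 + 4180·t and substitute into x ≡ 2 (mod 3): 4180·t ≡ 2 − 320 = -318 (mod 3).
    Reduce coefficients mod 3: 1·t ≡ 0 (mod 3).
    So t ≡ 0 (mod 3).
    Then x = 320 + 4180·0 = 320, valid modulo lcm(4180, 3) = 12540: x ≡ 320 (mod 12540).
Verify against each original: 320 mod 5 = 0, 320 mod 4 = 0, 320 mod 19 = 16, 320 mod 11 = 1, 320 mod 3 = 2.

x ≡ 320 (mod 12540).


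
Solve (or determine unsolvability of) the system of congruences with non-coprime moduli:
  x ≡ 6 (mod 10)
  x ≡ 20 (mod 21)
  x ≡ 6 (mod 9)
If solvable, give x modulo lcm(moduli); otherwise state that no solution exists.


Moduli 10, 21, 9 are not pairwise coprime, so CRT works modulo lcm(m_i) when all pairwise compatibility conditions hold.
Pairwise compatibility: gcd(m_i, m_j) must divide a_i - a_j for every pair.
Merge one congruence at a time:
  Start: x ≡ 6 (mod 10).
  Combine with x ≡ 20 (mod 21): gcd(10, 21) = 1; 20 - 6 = 14, which IS divisible by 1, so compatible.
    Write x = 6 + 10·t and substitute into x ≡ 20 (mod 21): 10·t ≡ 20 − 6 = 14 (mod 21).
    The inverse of 10 mod 21 is 19 (since 10·19 = 190 = 9·21 + 1), so t ≡ 19·14 = 266 ≡ 14 (mod 21).
    Then x = 6 + 10·14 = 146, valid modulo lcm(10, 21) = 210: x ≡ 146 (mod 210).
  Combine with x ≡ 6 (mod 9): gcd(210, 9) = 3, and 6 - 146 = -140 is NOT divisible by 3.
    ⇒ system is inconsistent (no integer solution).

No solution (the system is inconsistent).


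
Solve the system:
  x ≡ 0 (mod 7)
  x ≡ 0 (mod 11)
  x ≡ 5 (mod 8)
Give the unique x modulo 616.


Moduli 7, 11, 8 are pairwise coprime; by CRT there is a unique solution modulo M = 7 · 11 · 8 = 616.
Solve pairwise, accumulating the modulus:
  Start with x ≡ 0 (mod 7).
  Combine with x ≡ 0 (mod 11): since gcd(7, 11) = 1, we get a unique residue mod 77.
    Write x = 0 + 7·t and substitute into x ≡ 0 (mod 11): 7·t ≡ 0 − 0 = 0 (mod 11).
    The inverse of 7 mod 11 is 8 (since 7·8 = 56 = 5·11 + 1), so t ≡ 8·0 = 0 ≡ 0 (mod 11).
    Then x = 0 + 7·0 = 0, valid modulo lcm(7, 11) = 77: x ≡ 0 (mod 77).
  Combine with x ≡ 5 (mod 8): since gcd(77, 8) = 1, we get a unique residue mod 616.
    Write x = 0 + 77·t and substitute into x ≡ 5 (mod 8): 77·t ≡ 5 − 0 = 5 (mod 8).
    Reduce coefficients mod 8: 5·t ≡ 5 (mod 8).
    The inverse of 5 mod 8 is 5 (since 5·5 = 25 = 3·8 + 1), so t ≡ 5·5 = 25 ≡ 1 (mod 8).
    Then x = 0 + 77·1 = 77, valid modulo lcm(77, 8) = 616: x ≡ 77 (mod 616).
Verify: 77 mod 7 = 0 ✓, 77 mod 11 = 0 ✓, 77 mod 8 = 5 ✓.

x ≡ 77 (mod 616).


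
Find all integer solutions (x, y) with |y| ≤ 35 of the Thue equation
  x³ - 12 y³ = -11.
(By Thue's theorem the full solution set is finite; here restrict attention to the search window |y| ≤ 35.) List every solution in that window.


The equation is x³ - 12y³ = -11. For fixed y, x³ = 12·y³ − 11, so a solution requires the RHS to be a perfect cube.
Strategy: iterate y from -35 to 35, compute RHS = 12·y³ − 11, and check whether it is a (positive or negative) perfect cube.
Check small values of y:
  y = 0: RHS = -11 is not a perfect cube.
  y = 1: RHS = 1 = (1)³ ⇒ x = 1 works.
  y = -1: RHS = -23 is not a perfect cube.
  y = 2: RHS = 85 is not a perfect cube.
  y = -2: RHS = -107 is not a perfect cube.
  y = 3: RHS = 313 is not a perfect cube.
  y = -3: RHS = -335 is not a perfect cube.
Continuing the search up to |y| = 35 finds no further solutions beyond those listed.
Collected solutions: (1, 1).

Solutions (with |y| ≤ 35): (1, 1).


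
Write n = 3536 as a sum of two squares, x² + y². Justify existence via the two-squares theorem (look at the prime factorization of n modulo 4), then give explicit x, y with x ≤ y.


Step 1: Factor n = 3536 = 2^4 · 13 · 17.
Step 2: Check the mod-4 condition on each prime factor: 2 = 2 (special); 13 ≡ 1 (mod 4), exponent 1; 17 ≡ 1 (mod 4), exponent 1.
All primes ≡ 3 (mod 4) appear to even exponent (or don't appear), so by the two-squares theorem n IS expressible as a sum of two squares.
Step 3: Build a representation. Group n = k² · m with k = 4 and m = 13 · 17 = 221 (a product of primes ≡ 1 (mod 4)); a representation of m scales to one of n via (k·x)² + (k·y)² = k²(x² + y²). Each prime p ≡ 1 (mod 4) is itself a sum of two squares; find a² by testing p − a² for a perfect square:
  13: 13 − 1² = 12, 13 − 2² = 9 = 3² ⇒ 13 = 2² + 3².
  17: 17 − 1² = 16 = 4² ⇒ 17 = 1² + 4².
  Combine using the Brahmagupta–Fibonacci identity (a² + b²)(c² + d²) = (ac − bd)² + (ad + bc)² = (ac + bd)² + (ad − bc)²:
  13 · 17 = 221: from (2² + 3²)(1² + 4²), take (2·1 − 3·4, 2·4 + 3·1) = (2 − 12, 8 + 3) = (-10, 11); dropping signs (only squares matter) gives (10, 11); check 10² + 11² = 100 + 121 = 221 ✓.
  Scale by k = 4: (4·10, 4·11) = (40, 44).
Step 4: Order so x ≤ y and verify: 40² + 44² = 1600 + 1936 = 3536 = n. ✓

n = 3536 = 40² + 44² (one valid representation with x ≤ y).


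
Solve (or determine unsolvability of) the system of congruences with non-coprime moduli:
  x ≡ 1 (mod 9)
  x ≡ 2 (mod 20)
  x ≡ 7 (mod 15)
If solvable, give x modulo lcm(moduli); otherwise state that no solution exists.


Moduli 9, 20, 15 are not pairwise coprime, so CRT works modulo lcm(m_i) when all pairwise compatibility conditions hold.
Pairwise compatibility: gcd(m_i, m_j) must divide a_i - a_j for every pair.
Merge one congruence at a time:
  Start: x ≡ 1 (mod 9).
  Combine with x ≡ 2 (mod 20): gcd(9, 20) = 1; 2 - 1 = 1, which IS divisible by 1, so compatible.
    Write x = 1 + 9·t and substitute into x ≡ 2 (mod 20): 9·t ≡ 2 − 1 = 1 (mod 20).
    The inverse of 9 mod 20 is 9 (since 9·9 = 81 = 4·20 + 1), so t ≡ 9·1 = 9 ≡ 9 (mod 20).
    Then x = 1 + 9·9 = 82, valid modulo lcm(9, 20) = 180: x ≡ 82 (mod 180).
  Combine with x ≡ 7 (mod 15): gcd(180, 15) = 15; 7 - 82 = -75, which IS divisible by 15, so compatible.
    Write x = 82 + 180·t and substitute into x ≡ 7 (mod 15): 180·t ≡ 7 − 82 = -75 (mod 15).
    Divide the congruence (and modulus) by g = 15: 12·t ≡ -5 (mod 1).
    Modulo 1 every t works; take t = 0.
    Then x = 82 + 180·0 = 82, valid modulo lcm(180, 15) = 180: x ≡ 82 (mod 180).
Verify: 82 mod 9 = 1, 82 mod 20 = 2, 82 mod 15 = 7.

x ≡ 82 (mod 180).


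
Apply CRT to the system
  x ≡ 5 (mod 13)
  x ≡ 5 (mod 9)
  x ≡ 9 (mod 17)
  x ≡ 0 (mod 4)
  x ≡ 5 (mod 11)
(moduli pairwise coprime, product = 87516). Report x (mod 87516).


Product of moduli M = 13 · 9 · 17 · 4 · 11 = 87516.
Merge one congruence at a time:
  Start: x ≡ 5 (mod 13).
  Combine with x ≡ 5 (mod 9); new modulus lcm = 117.
    Write x = 5 + 13·t and substitute into x ≡ 5 (mod 9): 13·t ≡ 5 − 5 = 0 (mod 9).
    Reduce coefficients mod 9: 4·t ≡ 0 (mod 9).
    The inverse of 4 mod 9 is 7 (since 4·7 = 28 = 3·9 + 1), so t ≡ 7·0 = 0 ≡ 0 (mod 9).
    Then x = 5 + 13·0 = 5, valid modulo lcm(13, 9) = 117: x ≡ 5 (mod 117).
  Combine with x ≡ 9 (mod 17); new modulus lcm = 1989.
    Write x = 5 + 117·t and substitute into x ≡ 9 (mod 17): 117·t ≡ 9 − 5 = 4 (mod 17).
    Reduce coefficients mod 17: 15·t ≡ 4 (mod 17).
    The inverse of 15 mod 17 is 8 (since 15·8 = 120 = 7·17 + 1), so t ≡ 8·4 = 32 ≡ 15 (mod 17).
    Then x = 5 + 117·15 = 1760, valid modulo lcm(117, 17) = 1989: x ≡ 1760 (mod 1989).
  Combine with x ≡ 0 (mod 4); new modulus lcm = 7956.
    Write x = 1760 + 1989·t and substitute into x ≡ 0 (mod 4): 1989·t ≡ 0 − 1760 = -1760 (mod 4).
    Reduce coefficients mod 4: 1·t ≡ 0 (mod 4).
    So t ≡ 0 (mod 4).
    Then x = 1760 + 1989·0 = 1760, valid modulo lcm(1989, 4) = 7956: x ≡ 1760 (mod 7956).
  Combine with x ≡ 5 (mod 11); new modulus lcm = 87516.
    Write x = 1760 + 7956·t and substitute into x ≡ 5 (mod 11): 7956·t ≡ 5 − 1760 = -1755 (mod 11).
    Reduce coefficients mod 11: 3·t ≡ 5 (mod 11).
    The inverse of 3 mod 11 is 4 (since 3·4 = 12 = 1·11 + 1), so t ≡ 4·5 = 20 ≡ 9 (mod 11).
    Then x = 1760 + 7956·9 = 73364, valid modulo lcm(7956, 11) = 87516: x ≡ 73364 (mod 87516).
Verify against each original: 73364 mod 13 = 5, 73364 mod 9 = 5, 73364 mod 17 = 9, 73364 mod 4 = 0, 73364 mod 11 = 5.

x ≡ 73364 (mod 87516).


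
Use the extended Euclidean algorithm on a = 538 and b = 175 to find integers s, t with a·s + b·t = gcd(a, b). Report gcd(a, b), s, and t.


Euclidean algorithm on (538, 175) — divide until remainder is 0:
  538 = 3 · 175 + 13
  175 = 13 · 13 + 6
  13 = 2 · 6 + 1
  6 = 6 · 1 + 0
gcd(538, 175) = 1.
Track Bezout coefficients alongside the remainders: start with r₀ = 538 = a·1 + b·0 (s = 1, t = 0) and r₁ = 175 = a·0 + b·1 (s = 0, t = 1); each new remainder r_{k+1} = r_{k-1} − q_k·r_k inherits s_{k+1} = s_{k-1} − q_k·s_k, t_{k+1} = t_{k-1} − q_k·t_k, so r_k = a·s_k + b·t_k at every step:
  q = 3: r = 13, s = 1 − 3·0 = 1, t = 0 − 3·1 = -3  (check: 538·1 + 175·(-3) = 13)
  q = 13: r = 6, s = 0 − 13·1 = -13, t = 1 − 13·(-3) = 40  (check: 538·(-13) + 175·40 = 6)
  q = 2: r = 1, s = 1 − 2·(-13) = 27, t = -3 − 2·40 = -83  (check: 538·27 + 175·(-83) = 1)
The row with r = 1 (the gcd) gives the Bezout coefficients s = 27, t = -83.
Result: 538 · (27) + 175 · (-83) = 1.

gcd(538, 175) = 1; s = 27, t = -83 (check: 538·27 + 175·(-83) = 1).


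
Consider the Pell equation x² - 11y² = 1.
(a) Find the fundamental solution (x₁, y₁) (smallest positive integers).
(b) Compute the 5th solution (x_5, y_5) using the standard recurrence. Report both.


Step 1: Find the fundamental solution (x₁, y₁) of x² - 11y² = 1.
  Expand √11 as a continued fraction. a₀ = ⌊√11⌋ = 3; iterate m_{k+1} = d_k·a_k − m_k, d_{k+1} = (11 − m_{k+1}²)/d_k, a_{k+1} = ⌊(a₀ + m_{k+1})/d_{k+1}⌋ (starting m₀ = 0, d₀ = 1), with convergents p_k = a_k·p_{k-1} + p_{k-2}, q_k = a_k·q_{k-1} + q_{k-2} (p₋₁ = 1, q₋₁ = 0):
  k = 0: a₀ = 3; p₀/q₀ = 3/1; p₀² − 11·q₀² = 9 − 11 = -2.
  k = 1: m = 3, d = 2, a = ⌊(3 + 3)/2⌋ = 3; p/q = (3·3 + 1)/(3·1 + 0) = 10/3; p² − 11·q² = 100 − 99 = 1.
  The first convergent with p² − 11·q² = 1 gives the fundamental solution (x₁, y₁) = (10, 3).
Step 2: Apply the recurrence (x_{n+1}, y_{n+1}) = (x₁x_n + 11y₁y_n, x₁y_n + y₁x_n) repeatedly.
  From (x_1, y_1) = (10, 3): x_2 = 10·10 + 11·3·3 = 199; y_2 = 10·3 + 3·10 = 60.
  From (x_2, y_2) = (199, 60): x_3 = 10·199 + 11·3·60 = 3970; y_3 = 10·60 + 3·199 = 1197.
  From (x_3, y_3) = (3970, 1197): x_4 = 10·3970 + 11·3·1197 = 79201; y_4 = 10·1197 + 3·3970 = 23880.
  From (x_4, y_4) = (79201, 23880): x_5 = 10·79201 + 11·3·23880 = 1580050; y_5 = 10·23880 + 3·79201 = 476403.
Step 3: Verify x_5² - 11·y_5² = 2496558002500 - 2496558002499 = 1 (should be 1). ✓

(x_1, y_1) = (10, 3); (x_5, y_5) = (1580050, 476403).


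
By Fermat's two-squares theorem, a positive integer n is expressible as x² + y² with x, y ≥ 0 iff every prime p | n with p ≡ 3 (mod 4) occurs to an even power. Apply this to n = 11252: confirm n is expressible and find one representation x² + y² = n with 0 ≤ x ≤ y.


Step 1: Factor n = 11252 = 2^2 · 29 · 97.
Step 2: Check the mod-4 condition on each prime factor: 2 = 2 (special); 29 ≡ 1 (mod 4), exponent 1; 97 ≡ 1 (mod 4), exponent 1.
All primes ≡ 3 (mod 4) appear to even exponent (or don't appear), so by the two-squares theorem n IS expressible as a sum of two squares.
Step 3: Build a representation. Group n = k² · m with k = 2 and m = 29 · 97 = 2813 (a product of primes ≡ 1 (mod 4)); a representation of m scales to one of n via (k·x)² + (k·y)² = k²(x² + y²). Each prime p ≡ 1 (mod 4) is itself a sum of two squares; find a² by testing p − a² for a perfect square:
  29: 29 − 1² = 28, 29 − 2² = 25 = 5² ⇒ 29 = 2² + 5².
  97: 97 − 1² = 96, 97 − 2² = 93, 97 − 3² = 88, 97 − 4² = 81 = 9² ⇒ 97 = 4² + 9².
  Combine using the Brahmagupta–Fibonacci identity (a² + b²)(c² + d²) = (ac − bd)² + (ad + bc)² = (ac + bd)² + (ad − bc)²:
  29 · 97 = 2813: from (2² + 5²)(4² + 9²), take (2·4 − 5·9, 2·9 + 5·4) = (8 − 45, 18 + 20) = (-37, 38); dropping signs (only squares matter) gives (37, 38); check 37² + 38² = 1369 + 1444 = 2813 ✓.
  Scale by k = 2: (2·37, 2·38) = (74, 76).
Step 4: Order so x ≤ y and verify: 74² + 76² = 5476 + 5776 = 11252 = n. ✓

n = 11252 = 74² + 76² (one valid representation with x ≤ y).


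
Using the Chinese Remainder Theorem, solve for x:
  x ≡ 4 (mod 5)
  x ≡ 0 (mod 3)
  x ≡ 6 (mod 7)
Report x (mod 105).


Moduli 5, 3, 7 are pairwise coprime; by CRT there is a unique solution modulo M = 5 · 3 · 7 = 105.
Solve pairwise, accumulating the modulus:
  Start with x ≡ 4 (mod 5).
  Combine with x ≡ 0 (mod 3): since gcd(5, 3) = 1, we get a unique residue mod 15.
    Write x = 4 + 5·t and substitute into x ≡ 0 (mod 3): 5·t ≡ 0 − 4 = -4 (mod 3).
    Reduce coefficients mod 3: 2·t ≡ 2 (mod 3).
    The inverse of 2 mod 3 is 2 (since 2·2 = 4 = 1·3 + 1), so t ≡ 2·2 = 4 ≡ 1 (mod 3).
    Then x = 4 + 5·1 = 9, valid modulo lcm(5, 3) = 15: x ≡ 9 (mod 15).
  Combine with x ≡ 6 (mod 7): since gcd(15, 7) = 1, we get a unique residue mod 105.
    Write x = 9 + 15·t and substitute into x ≡ 6 (mod 7): 15·t ≡ 6 − 9 = -3 (mod 7).
    Reduce coefficients mod 7: 1·t ≡ 4 (mod 7).
    So t ≡ 4 (mod 7).
    Then x = 9 + 15·4 = 69, valid modulo lcm(15, 7) = 105: x ≡ 69 (mod 105).
Verify: 69 mod 5 = 4 ✓, 69 mod 3 = 0 ✓, 69 mod 7 = 6 ✓.

x ≡ 69 (mod 105).


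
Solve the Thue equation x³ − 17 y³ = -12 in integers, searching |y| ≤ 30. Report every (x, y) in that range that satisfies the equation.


The equation is x³ - 17y³ = -12. For fixed y, x³ = 17·y³ − 12, so a solution requires the RHS to be a perfect cube.
Strategy: iterate y from -30 to 30, compute RHS = 17·y³ − 12, and check whether it is a (positive or negative) perfect cube.
Check small values of y:
  y = 0: RHS = -12 is not a perfect cube.
  y = 1: RHS = 5 is not a perfect cube.
  y = -1: RHS = -29 is not a perfect cube.
  y = 2: RHS = 124 is not a perfect cube.
  y = -2: RHS = -148 is not a perfect cube.
  y = 3: RHS = 447 is not a perfect cube.
  y = -3: RHS = -471 is not a perfect cube.
Continuing the search up to |y| = 30 finds no solutions either.
No (x, y) in the scanned range satisfies the equation.

No integer solutions with |y| ≤ 30.


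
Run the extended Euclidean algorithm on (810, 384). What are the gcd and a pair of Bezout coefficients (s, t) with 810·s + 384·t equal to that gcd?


Euclidean algorithm on (810, 384) — divide until remainder is 0:
  810 = 2 · 384 + 42
  384 = 9 · 42 + 6
  42 = 7 · 6 + 0
gcd(810, 384) = 6.
Track Bezout coefficients alongside the remainders: start with r₀ = 810 = a·1 + b·0 (s = 1, t = 0) and r₁ = 384 = a·0 + b·1 (s = 0, t = 1); each new remainder r_{k+1} = r_{k-1} − q_k·r_k inherits s_{k+1} = s_{k-1} − q_k·s_k, t_{k+1} = t_{k-1} − q_k·t_k, so r_k = a·s_k + b·t_k at every step:
  q = 2: r = 42, s = 1 − 2·0 = 1, t = 0 − 2·1 = -2  (check: 810·1 + 384·(-2) = 42)
  q = 9: r = 6, s = 0 − 9·1 = -9, t = 1 − 9·(-2) = 19  (check: 810·(-9) + 384·19 = 6)
The row with r = 6 (the gcd) gives the Bezout coefficients s = -9, t = 19.
Result: 810 · (-9) + 384 · (19) = 6.

gcd(810, 384) = 6; s = -9, t = 19 (check: 810·(-9) + 384·19 = 6).


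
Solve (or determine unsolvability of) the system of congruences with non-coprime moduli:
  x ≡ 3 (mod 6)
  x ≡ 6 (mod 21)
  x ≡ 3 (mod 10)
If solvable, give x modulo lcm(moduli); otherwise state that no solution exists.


Moduli 6, 21, 10 are not pairwise coprime, so CRT works modulo lcm(m_i) when all pairwise compatibility conditions hold.
Pairwise compatibility: gcd(m_i, m_j) must divide a_i - a_j for every pair.
Merge one congruence at a time:
  Start: x ≡ 3 (mod 6).
  Combine with x ≡ 6 (mod 21): gcd(6, 21) = 3; 6 - 3 = 3, which IS divisible by 3, so compatible.
    Write x = 3 + 6·t and substitute into x ≡ 6 (mod 21): 6·t ≡ 6 − 3 = 3 (mod 21).
    Divide the congruence (and modulus) by g = 3: 2·t ≡ 1 (mod 7).
    The inverse of 2 mod 7 is 4 (since 2·4 = 8 = 1·7 + 1), so t ≡ 4·1 = 4 ≡ 4 (mod 7).
    Then x = 3 + 6·4 = 27, valid modulo lcm(6, 21) = 42: x ≡ 27 (mod 42).
  Combine with x ≡ 3 (mod 10): gcd(42, 10) = 2; 3 - 27 = -24, which IS divisible by 2, so compatible.
    Write x = 27 + 42·t and substitute into x ≡ 3 (mod 10): 42·t ≡ 3 − 27 = -24 (mod 10).
    Divide the congruence (and modulus) by g = 2: 21·t ≡ -12 (mod 5).
    Reduce coefficients mod 5: 1·t ≡ 3 (mod 5).
    So t ≡ 3 (mod 5).
    Then x = 27 + 42·3 = 153, valid modulo lcm(42, 10) = 210: x ≡ 153 (mod 210).
Verify: 153 mod 6 = 3, 153 mod 21 = 6, 153 mod 10 = 3.

x ≡ 153 (mod 210).


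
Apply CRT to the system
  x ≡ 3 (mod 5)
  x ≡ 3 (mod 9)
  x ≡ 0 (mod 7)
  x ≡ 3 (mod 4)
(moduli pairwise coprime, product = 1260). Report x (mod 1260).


Product of moduli M = 5 · 9 · 7 · 4 = 1260.
Merge one congruence at a time:
  Start: x ≡ 3 (mod 5).
  Combine with x ≡ 3 (mod 9); new modulus lcm = 45.
    Write x = 3 + 5·t and substitute into x ≡ 3 (mod 9): 5·t ≡ 3 − 3 = 0 (mod 9).
    The inverse of 5 mod 9 is 2 (since 5·2 = 10 = 1·9 + 1), so t ≡ 2·0 = 0 ≡ 0 (mod 9).
    Then x = 3 + 5·0 = 3, valid modulo lcm(5, 9) = 45: x ≡ 3 (mod 45).
  Combine with x ≡ 0 (mod 7); new modulus lcm = 315.
    Write x = 3 + 45·t and substitute into x ≡ 0 (mod 7): 45·t ≡ 0 − 3 = -3 (mod 7).
    Reduce coefficients mod 7: 3·t ≡ 4 (mod 7).
    The inverse of 3 mod 7 is 5 (since 3·5 = 15 = 2·7 + 1), so t ≡ 5·4 = 20 ≡ 6 (mod 7).
    Then x = 3 + 45·6 = 273, valid modulo lcm(45, 7) = 315: x ≡ 273 (mod 315).
  Combine with x ≡ 3 (mod 4); new modulus lcm = 1260.
    Write x = 273 + 315·t and substitute into x ≡ 3 (mod 4): 315·t ≡ 3 − 273 = -270 (mod 4).
    Reduce coefficients mod 4: 3·t ≡ 2 (mod 4).
    The inverse of 3 mod 4 is 3 (since 3·3 = 9 = 2·4 + 1), so t ≡ 3·2 = 6 ≡ 2 (mod 4).
    Then x = 273 + 315·2 = 903, valid modulo lcm(315, 4) = 1260: x ≡ 903 (mod 1260).
Verify against each original: 903 mod 5 = 3, 903 mod 9 = 3, 903 mod 7 = 0, 903 mod 4 = 3.

x ≡ 903 (mod 1260).


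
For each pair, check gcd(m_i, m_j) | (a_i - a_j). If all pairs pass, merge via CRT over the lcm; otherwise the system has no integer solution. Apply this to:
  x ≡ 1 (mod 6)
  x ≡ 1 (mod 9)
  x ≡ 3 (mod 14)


Moduli 6, 9, 14 are not pairwise coprime, so CRT works modulo lcm(m_i) when all pairwise compatibility conditions hold.
Pairwise compatibility: gcd(m_i, m_j) must divide a_i - a_j for every pair.
Merge one congruence at a time:
  Start: x ≡ 1 (mod 6).
  Combine with x ≡ 1 (mod 9): gcd(6, 9) = 3; 1 - 1 = 0, which IS divisible by 3, so compatible.
    Write x = 1 + 6·t and substitute into x ≡ 1 (mod 9): 6·t ≡ 1 − 1 = 0 (mod 9).
    Divide the congruence (and modulus) by g = 3: 2·t ≡ 0 (mod 3).
    The inverse of 2 mod 3 is 2 (since 2·2 = 4 = 1·3 + 1), so t ≡ 2·0 = 0 ≡ 0 (mod 3).
    Then x = 1 + 6·0 = 1, valid modulo lcm(6, 9) = 18: x ≡ 1 (mod 18).
  Combine with x ≡ 3 (mod 14): gcd(18, 14) = 2; 3 - 1 = 2, which IS divisible by 2, so compatible.
    Write x = 1 + 18·t and substitute into x ≡ 3 (mod 14): 18·t ≡ 3 − 1 = 2 (mod 14).
    Divide the congruence (and modulus) by g = 2: 9·t ≡ 1 (mod 7).
    Reduce coefficients mod 7: 2·t ≡ 1 (mod 7).
    The inverse of 2 mod 7 is 4 (since 2·4 = 8 = 1·7 + 1), so t ≡ 4·1 = 4 ≡ 4 (mod 7).
    Then x = 1 + 18·4 = 73, valid modulo lcm(18, 14) = 126: x ≡ 73 (mod 126).
Verify: 73 mod 6 = 1, 73 mod 9 = 1, 73 mod 14 = 3.

x ≡ 73 (mod 126).


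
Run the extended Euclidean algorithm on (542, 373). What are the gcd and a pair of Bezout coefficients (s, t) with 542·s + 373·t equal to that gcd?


Euclidean algorithm on (542, 373) — divide until remainder is 0:
  542 = 1 · 373 + 169
  373 = 2 · 169 + 35
  169 = 4 · 35 + 29
  35 = 1 · 29 + 6
  29 = 4 · 6 + 5
  6 = 1 · 5 + 1
  5 = 5 · 1 + 0
gcd(542, 373) = 1.
Track Bezout coefficients alongside the remainders: start with r₀ = 542 = a·1 + b·0 (s = 1, t = 0) and r₁ = 373 = a·0 + b·1 (s = 0, t = 1); each new remainder r_{k+1} = r_{k-1} − q_k·r_k inherits s_{k+1} = s_{k-1} − q_k·s_k, t_{k+1} = t_{k-1} − q_k·t_k, so r_k = a·s_k + b·t_k at every step:
  q = 1: r = 169, s = 1 − 1·0 = 1, t = 0 − 1·1 = -1  (check: 542·1 + 373·(-1) = 169)
  q = 2: r = 35, s = 0 − 2·1 = -2, t = 1 − 2·(-1) = 3  (check: 542·(-2) + 373·3 = 35)
  q = 4: r = 29, s = 1 − 4·(-2) = 9, t = -1 − 4·3 = -13  (check: 542·9 + 373·(-13) = 29)
  q = 1: r = 6, s = -2 − 1·9 = -11, t = 3 − 1·(-13) = 16  (check: 542·(-11) + 373·16 = 6)
  q = 4: r = 5, s = 9 − 4·(-11) = 53, t = -13 − 4·16 = -77  (check: 542·53 + 373·(-77) = 5)
  q = 1: r = 1, s = -11 − 1·53 = -64, t = 16 − 1·(-77) = 93  (check: 542·(-64) + 373·93 = 1)
The row with r = 1 (the gcd) gives the Bezout coefficients s = -64, t = 93.
Result: 542 · (-64) + 373 · (93) = 1.

gcd(542, 373) = 1; s = -64, t = 93 (check: 542·(-64) + 373·93 = 1).


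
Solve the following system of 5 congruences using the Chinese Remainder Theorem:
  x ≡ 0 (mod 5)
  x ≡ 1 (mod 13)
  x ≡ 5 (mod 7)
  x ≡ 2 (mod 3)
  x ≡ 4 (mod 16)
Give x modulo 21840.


Product of moduli M = 5 · 13 · 7 · 3 · 16 = 21840.
Merge one congruence at a time:
  Start: x ≡ 0 (mod 5).
  Combine with x ≡ 1 (mod 13); new modulus lcm = 65.
    Write x = 0 + 5·t and substitute into x ≡ 1 (mod 13): 5·t ≡ 1 − 0 = 1 (mod 13).
    The inverse of 5 mod 13 is 8 (since 5·8 = 40 = 3·13 + 1), so t ≡ 8·1 = 8 ≡ 8 (mod 13).
    Then x = 0 + 5·8 = 40, valid modulo lcm(5, 13) = 65: x ≡ 40 (mod 65).
  Combine with x ≡ 5 (mod 7); new modulus lcm = 455.
    Write x = 40 + 65·t and substitute into x ≡ 5 (mod 7): 65·t ≡ 5 − 40 = -35 (mod 7).
    Reduce coefficients mod 7: 2·t ≡ 0 (mod 7).
    The inverse of 2 mod 7 is 4 (since 2·4 = 8 = 1·7 + 1), so t ≡ 4·0 = 0 ≡ 0 (mod 7).
    Then x = 40 + 65·0 = 40, valid modulo lcm(65, 7) = 455: x ≡ 40 (mod 455).
  Combine with x ≡ 2 (mod 3); new modulus lcm = 1365.
    Write x = 40 + 455·t and substitute into x ≡ 2 (mod 3): 455·t ≡ 2 − 40 = -38 (mod 3).
    Reduce coefficients mod 3: 2·t ≡ 1 (mod 3).
    The inverse of 2 mod 3 is 2 (since 2·2 = 4 = 1·3 + 1), so t ≡ 2·1 = 2 ≡ 2 (mod 3).
    Then x = 40 + 455·2 = 950, valid modulo lcm(455, 3) = 1365: x ≡ 950 (mod 1365).
  Combine with x ≡ 4 (mod 16); new modulus lcm = 21840.
    Write x = 950 + 1365·t and substitute into x ≡ 4 (mod 16): 1365·t ≡ 4 − 950 = -946 (mod 16).
    Reduce coefficients mod 16: 5·t ≡ 14 (mod 16).
    The inverse of 5 mod 16 is 13 (since 5·13 = 65 = 4·16 + 1), so t ≡ 13·14 = 182 ≡ 6 (mod 16).
    Then x = 950 + 1365·6 = 9140, valid modulo lcm(1365, 16) = 21840: x ≡ 9140 (mod 21840).
Verify against each original: 9140 mod 5 = 0, 9140 mod 13 = 1, 9140 mod 7 = 5, 9140 mod 3 = 2, 9140 mod 16 = 4.

x ≡ 9140 (mod 21840).


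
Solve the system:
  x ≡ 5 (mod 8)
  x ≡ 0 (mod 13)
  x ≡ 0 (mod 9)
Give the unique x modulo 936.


Moduli 8, 13, 9 are pairwise coprime; by CRT there is a unique solution modulo M = 8 · 13 · 9 = 936.
Solve pairwise, accumulating the modulus:
  Start with x ≡ 5 (mod 8).
  Combine with x ≡ 0 (mod 13): since gcd(8, 13) = 1, we get a unique residue mod 104.
    Write x = 5 + 8·t and substitute into x ≡ 0 (mod 13): 8·t ≡ 0 − 5 = -5 (mod 13).
    Reduce coefficients mod 13: 8·t ≡ 8 (mod 13).
    The inverse of 8 mod 13 is 5 (since 8·5 = 40 = 3·13 + 1), so t ≡ 5·8 = 40 ≡ 1 (mod 13).
    Then x = 5 + 8·1 = 13, valid modulo lcm(8, 13) = 104: x ≡ 13 (mod 104).
  Combine with x ≡ 0 (mod 9): since gcd(104, 9) = 1, we get a unique residue mod 936.
    Write x = 13 + 104·t and substitute into x ≡ 0 (mod 9): 104·t ≡ 0 − 13 = -13 (mod 9).
    Reduce coefficients mod 9: 5·t ≡ 5 (mod 9).
    The inverse of 5 mod 9 is 2 (since 5·2 = 10 = 1·9 + 1), so t ≡ 2·5 = 10 ≡ 1 (mod 9).
    Then x = 13 + 104·1 = 117, valid modulo lcm(104, 9) = 936: x ≡ 117 (mod 936).
Verify: 117 mod 8 = 5 ✓, 117 mod 13 = 0 ✓, 117 mod 9 = 0 ✓.

x ≡ 117 (mod 936).


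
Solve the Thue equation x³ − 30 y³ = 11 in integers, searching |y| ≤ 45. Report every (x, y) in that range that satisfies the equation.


The equation is x³ - 30y³ = 11. For fixed y, x³ = 30·y³ + 11, so a solution requires the RHS to be a perfect cube.
Strategy: iterate y from -45 to 45, compute RHS = 30·y³ + 11, and check whether it is a (positive or negative) perfect cube.
Check small values of y:
  y = 0: RHS = 11 is not a perfect cube.
  y = 1: RHS = 41 is not a perfect cube.
  y = -1: RHS = -19 is not a perfect cube.
  y = 2: RHS = 251 is not a perfect cube.
  y = -2: RHS = -229 is not a perfect cube.
  y = 3: RHS = 821 is not a perfect cube.
  y = -3: RHS = -799 is not a perfect cube.
Continuing the search up to |y| = 45 finds no solutions either.
No (x, y) in the scanned range satisfies the equation.

No integer solutions with |y| ≤ 45.


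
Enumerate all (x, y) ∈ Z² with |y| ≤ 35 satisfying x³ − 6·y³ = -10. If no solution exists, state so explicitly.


The equation is x³ - 6y³ = -10. For fixed y, x³ = 6·y³ − 10, so a solution requires the RHS to be a perfect cube.
Strategy: iterate y from -35 to 35, compute RHS = 6·y³ − 10, and check whether it is a (positive or negative) perfect cube.
Check small values of y:
  y = 0: RHS = -10 is not a perfect cube.
  y = 1: RHS = -4 is not a perfect cube.
  y = -1: RHS = -16 is not a perfect cube.
  y = 2: RHS = 38 is not a perfect cube.
  y = -2: RHS = -58 is not a perfect cube.
  y = 3: RHS = 152 is not a perfect cube.
  y = -3: RHS = -172 is not a perfect cube.
Continuing the search up to |y| = 35 finds no solutions either.
No (x, y) in the scanned range satisfies the equation.

No integer solutions with |y| ≤ 35.


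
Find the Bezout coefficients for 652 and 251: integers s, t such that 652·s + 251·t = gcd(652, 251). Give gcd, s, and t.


Euclidean algorithm on (652, 251) — divide until remainder is 0:
  652 = 2 · 251 + 150
  251 = 1 · 150 + 101
  150 = 1 · 101 + 49
  101 = 2 · 49 + 3
  49 = 16 · 3 + 1
  3 = 3 · 1 + 0
gcd(652, 251) = 1.
Track Bezout coefficients alongside the remainders: start with r₀ = 652 = a·1 + b·0 (s = 1, t = 0) and r₁ = 251 = a·0 + b·1 (s = 0, t = 1); each new remainder r_{k+1} = r_{k-1} − q_k·r_k inherits s_{k+1} = s_{k-1} − q_k·s_k, t_{k+1} = t_{k-1} − q_k·t_k, so r_k = a·s_k + b·t_k at every step:
  q = 2: r = 150, s = 1 − 2·0 = 1, t = 0 − 2·1 = -2  (check: 652·1 + 251·(-2) = 150)
  q = 1: r = 101, s = 0 − 1·1 = -1, t = 1 − 1·(-2) = 3  (check: 652·(-1) + 251·3 = 101)
  q = 1: r = 49, s = 1 − 1·(-1) = 2, t = -2 − 1·3 = -5  (check: 652·2 + 251·(-5) = 49)
  q = 2: r = 3, s = -1 − 2·2 = -5, t = 3 − 2·(-5) = 13  (check: 652·(-5) + 251·13 = 3)
  q = 16: r = 1, s = 2 − 16·(-5) = 82, t = -5 − 16·13 = -213  (check: 652·82 + 251·(-213) = 1)
The row with r = 1 (the gcd) gives the Bezout coefficients s = 82, t = -213.
Result: 652 · (82) + 251 · (-213) = 1.

gcd(652, 251) = 1; s = 82, t = -213 (check: 652·82 + 251·(-213) = 1).


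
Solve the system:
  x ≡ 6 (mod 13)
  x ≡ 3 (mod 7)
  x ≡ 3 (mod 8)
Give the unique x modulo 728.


Moduli 13, 7, 8 are pairwise coprime; by CRT there is a unique solution modulo M = 13 · 7 · 8 = 728.
Solve pairwise, accumulating the modulus:
  Start with x ≡ 6 (mod 13).
  Combine with x ≡ 3 (mod 7): since gcd(13, 7) = 1, we get a unique residue mod 91.
    Write x = 6 + 13·t and substitute into x ≡ 3 (mod 7): 13·t ≡ 3 − 6 = -3 (mod 7).
    Reduce coefficients mod 7: 6·t ≡ 4 (mod 7).
    The inverse of 6 mod 7 is 6 (since 6·6 = 36 = 5·7 + 1), so t ≡ 6·4 = 24 ≡ 3 (mod 7).
    Then x = 6 + 13·3 = 45, valid modulo lcm(13, 7) = 91: x ≡ 45 (mod 91).
  Combine with x ≡ 3 (mod 8): since gcd(91, 8) = 1, we get a unique residue mod 728.
    Write x = 45 + 91·t and substitute into x ≡ 3 (mod 8): 91·t ≡ 3 − 45 = -42 (mod 8).
    Reduce coefficients mod 8: 3·t ≡ 6 (mod 8).
    The inverse of 3 mod 8 is 3 (since 3·3 = 9 = 1·8 + 1), so t ≡ 3·6 = 18 ≡ 2 (mod 8).
    Then x = 45 + 91·2 = 227, valid modulo lcm(91, 8) = 728: x ≡ 227 (mod 728).
Verify: 227 mod 13 = 6 ✓, 227 mod 7 = 3 ✓, 227 mod 8 = 3 ✓.

x ≡ 227 (mod 728).
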